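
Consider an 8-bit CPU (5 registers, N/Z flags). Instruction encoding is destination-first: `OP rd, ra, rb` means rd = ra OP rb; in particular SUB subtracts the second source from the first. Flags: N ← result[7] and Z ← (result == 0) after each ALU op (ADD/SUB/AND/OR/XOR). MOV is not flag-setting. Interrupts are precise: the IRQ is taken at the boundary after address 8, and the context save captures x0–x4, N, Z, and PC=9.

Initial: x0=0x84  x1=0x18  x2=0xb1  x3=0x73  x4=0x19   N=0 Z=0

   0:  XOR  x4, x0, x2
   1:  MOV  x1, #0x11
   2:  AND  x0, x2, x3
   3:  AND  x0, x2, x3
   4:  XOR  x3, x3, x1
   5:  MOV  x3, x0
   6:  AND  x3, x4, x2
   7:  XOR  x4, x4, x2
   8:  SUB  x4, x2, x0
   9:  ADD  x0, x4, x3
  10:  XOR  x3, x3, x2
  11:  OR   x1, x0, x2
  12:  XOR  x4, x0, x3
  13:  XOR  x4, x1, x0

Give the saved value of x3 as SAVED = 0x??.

after  0: x0=0x84 x1=0x18 x2=0xb1 x3=0x73 x4=0x35  N=0 Z=0
after  1: x0=0x84 x1=0x11 x2=0xb1 x3=0x73 x4=0x35  N=0 Z=0
after  2: x0=0x31 x1=0x11 x2=0xb1 x3=0x73 x4=0x35  N=0 Z=0
after  3: x0=0x31 x1=0x11 x2=0xb1 x3=0x73 x4=0x35  N=0 Z=0
after  4: x0=0x31 x1=0x11 x2=0xb1 x3=0x62 x4=0x35  N=0 Z=0
after  5: x0=0x31 x1=0x11 x2=0xb1 x3=0x31 x4=0x35  N=0 Z=0
after  6: x0=0x31 x1=0x11 x2=0xb1 x3=0x31 x4=0x35  N=0 Z=0
after  7: x0=0x31 x1=0x11 x2=0xb1 x3=0x31 x4=0x84  N=1 Z=0
after  8: x0=0x31 x1=0x11 x2=0xb1 x3=0x31 x4=0x80  N=1 Z=0
-- IRQ taken; context saved, return-PC = 9 --

SAVED = 0x31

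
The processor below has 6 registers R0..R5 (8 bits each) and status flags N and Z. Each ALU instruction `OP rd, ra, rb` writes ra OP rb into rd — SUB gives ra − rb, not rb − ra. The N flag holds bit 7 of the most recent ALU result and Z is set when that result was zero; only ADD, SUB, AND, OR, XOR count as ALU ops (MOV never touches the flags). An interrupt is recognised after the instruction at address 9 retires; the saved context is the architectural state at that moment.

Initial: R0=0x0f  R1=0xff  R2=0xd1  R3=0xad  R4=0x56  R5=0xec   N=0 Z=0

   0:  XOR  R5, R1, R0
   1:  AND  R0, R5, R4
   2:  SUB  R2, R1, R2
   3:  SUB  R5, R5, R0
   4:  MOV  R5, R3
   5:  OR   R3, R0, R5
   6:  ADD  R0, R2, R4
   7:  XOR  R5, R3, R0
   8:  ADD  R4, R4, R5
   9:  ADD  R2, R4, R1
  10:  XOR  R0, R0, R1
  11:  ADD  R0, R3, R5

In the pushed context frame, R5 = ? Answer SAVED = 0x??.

after  0: R0=0x0f R1=0xff R2=0xd1 R3=0xad R4=0x56 R5=0xf0  N=1 Z=0
after  1: R0=0x50 R1=0xff R2=0xd1 R3=0xad R4=0x56 R5=0xf0  N=0 Z=0
after  2: R0=0x50 R1=0xff R2=0x2e R3=0xad R4=0x56 R5=0xf0  N=0 Z=0
after  3: R0=0x50 R1=0xff R2=0x2e R3=0xad R4=0x56 R5=0xa0  N=1 Z=0
after  4: R0=0x50 R1=0xff R2=0x2e R3=0xad R4=0x56 R5=0xad  N=1 Z=0
after  5: R0=0x50 R1=0xff R2=0x2e R3=0xfd R4=0x56 R5=0xad  N=1 Z=0
after  6: R0=0x84 R1=0xff R2=0x2e R3=0xfd R4=0x56 R5=0xad  N=1 Z=0
after  7: R0=0x84 R1=0xff R2=0x2e R3=0xfd R4=0x56 R5=0x79  N=0 Z=0
after  8: R0=0x84 R1=0xff R2=0x2e R3=0xfd R4=0xcf R5=0x79  N=1 Z=0
after  9: R0=0x84 R1=0xff R2=0xce R3=0xfd R4=0xcf R5=0x79  N=1 Z=0
-- IRQ taken; context saved, return-PC = 10 --

SAVED = 0x79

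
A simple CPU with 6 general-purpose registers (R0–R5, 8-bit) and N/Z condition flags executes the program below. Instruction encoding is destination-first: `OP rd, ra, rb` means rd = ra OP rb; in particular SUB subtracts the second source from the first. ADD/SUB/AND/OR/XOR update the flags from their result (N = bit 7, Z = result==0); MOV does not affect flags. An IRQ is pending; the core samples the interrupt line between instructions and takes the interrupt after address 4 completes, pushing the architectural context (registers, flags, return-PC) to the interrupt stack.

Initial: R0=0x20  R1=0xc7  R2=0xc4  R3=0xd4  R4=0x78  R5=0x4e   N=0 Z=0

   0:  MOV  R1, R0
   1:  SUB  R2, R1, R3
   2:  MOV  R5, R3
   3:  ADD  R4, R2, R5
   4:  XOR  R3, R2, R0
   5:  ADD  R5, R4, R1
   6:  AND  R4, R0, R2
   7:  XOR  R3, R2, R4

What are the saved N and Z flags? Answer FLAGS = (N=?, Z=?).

after  0: R0=0x20 R1=0x20 R2=0xc4 R3=0xd4 R4=0x78 R5=0x4e  N=0 Z=0
after  1: R0=0x20 R1=0x20 R2=0x4c R3=0xd4 R4=0x78 R5=0x4e  N=0 Z=0
after  2: R0=0x20 R1=0x20 R2=0x4c R3=0xd4 R4=0x78 R5=0xd4  N=0 Z=0
after  3: R0=0x20 R1=0x20 R2=0x4c R3=0xd4 R4=0x20 R5=0xd4  N=0 Z=0
after  4: R0=0x20 R1=0x20 R2=0x4c R3=0x6c R4=0x20 R5=0xd4  N=0 Z=0
-- IRQ taken; context saved, return-PC = 5 --

FLAGS = (N=0, Z=0)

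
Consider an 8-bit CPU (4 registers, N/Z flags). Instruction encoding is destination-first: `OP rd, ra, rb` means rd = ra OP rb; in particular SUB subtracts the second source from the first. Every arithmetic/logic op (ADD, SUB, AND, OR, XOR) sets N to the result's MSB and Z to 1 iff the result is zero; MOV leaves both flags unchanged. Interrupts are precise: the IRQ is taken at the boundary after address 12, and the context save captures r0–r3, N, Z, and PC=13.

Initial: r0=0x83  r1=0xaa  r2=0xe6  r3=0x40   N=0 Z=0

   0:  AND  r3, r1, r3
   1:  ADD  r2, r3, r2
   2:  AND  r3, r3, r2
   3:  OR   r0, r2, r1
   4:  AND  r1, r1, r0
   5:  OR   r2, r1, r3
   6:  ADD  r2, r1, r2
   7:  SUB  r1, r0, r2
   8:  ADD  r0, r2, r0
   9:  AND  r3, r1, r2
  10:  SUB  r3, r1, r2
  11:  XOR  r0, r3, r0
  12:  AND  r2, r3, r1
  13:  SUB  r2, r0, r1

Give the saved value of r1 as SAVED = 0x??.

after  0: r0=0x83 r1=0xaa r2=0xe6 r3=0x00  N=0 Z=1
after  1: r0=0x83 r1=0xaa r2=0xe6 r3=0x00  N=1 Z=0
after  2: r0=0x83 r1=0xaa r2=0xe6 r3=0x00  N=0 Z=1
after  3: r0=0xee r1=0xaa r2=0xe6 r3=0x00  N=1 Z=0
after  4: r0=0xee r1=0xaa r2=0xe6 r3=0x00  N=1 Z=0
after  5: r0=0xee r1=0xaa r2=0xaa r3=0x00  N=1 Z=0
after  6: r0=0xee r1=0xaa r2=0x54 r3=0x00  N=0 Z=0
after  7: r0=0xee r1=0x9a r2=0x54 r3=0x00  N=1 Z=0
after  8: r0=0x42 r1=0x9a r2=0x54 r3=0x00  N=0 Z=0
after  9: r0=0x42 r1=0x9a r2=0x54 r3=0x10  N=0 Z=0
after 10: r0=0x42 r1=0x9a r2=0x54 r3=0x46  N=0 Z=0
after 11: r0=0x04 r1=0x9a r2=0x54 r3=0x46  N=0 Z=0
after 12: r0=0x04 r1=0x9a r2=0x02 r3=0x46  N=0 Z=0
-- IRQ taken; context saved, return-PC = 13 --

SAVED = 0x9a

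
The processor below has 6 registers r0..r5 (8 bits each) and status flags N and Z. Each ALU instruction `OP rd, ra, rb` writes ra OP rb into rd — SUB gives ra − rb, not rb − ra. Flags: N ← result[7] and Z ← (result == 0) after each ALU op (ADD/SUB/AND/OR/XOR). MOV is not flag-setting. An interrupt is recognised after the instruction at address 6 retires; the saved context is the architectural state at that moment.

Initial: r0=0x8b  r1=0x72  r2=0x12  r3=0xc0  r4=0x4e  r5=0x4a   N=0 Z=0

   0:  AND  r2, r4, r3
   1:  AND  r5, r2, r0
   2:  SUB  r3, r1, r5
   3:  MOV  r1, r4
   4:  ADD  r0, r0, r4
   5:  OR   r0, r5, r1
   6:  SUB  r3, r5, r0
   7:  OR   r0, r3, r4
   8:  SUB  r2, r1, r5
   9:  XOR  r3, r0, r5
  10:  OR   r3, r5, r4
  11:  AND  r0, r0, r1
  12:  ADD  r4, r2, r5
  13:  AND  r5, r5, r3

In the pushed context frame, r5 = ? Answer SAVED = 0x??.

SAVED = 0x00

after  0: r0=0x8b r1=0x72 r2=0x40 r3=0xc0 r4=0x4e r5=0x4a  N=0 Z=0
after  1: r0=0x8b r1=0x72 r2=0x40 r3=0xc0 r4=0x4e r5=0x00  N=0 Z=1
after  2: r0=0x8b r1=0x72 r2=0x40 r3=0x72 r4=0x4e r5=0x00  N=0 Z=0
after  3: r0=0x8b r1=0x4e r2=0x40 r3=0x72 r4=0x4e r5=0x00  N=0 Z=0
after  4: r0=0xd9 r1=0x4e r2=0x40 r3=0x72 r4=0x4e r5=0x00  N=1 Z=0
after  5: r0=0x4e r1=0x4e r2=0x40 r3=0x72 r4=0x4e r5=0x00  N=0 Z=0
after  6: r0=0x4e r1=0x4e r2=0x40 r3=0xb2 r4=0x4e r5=0x00  N=1 Z=0
-- IRQ taken; context saved, return-PC = 7 --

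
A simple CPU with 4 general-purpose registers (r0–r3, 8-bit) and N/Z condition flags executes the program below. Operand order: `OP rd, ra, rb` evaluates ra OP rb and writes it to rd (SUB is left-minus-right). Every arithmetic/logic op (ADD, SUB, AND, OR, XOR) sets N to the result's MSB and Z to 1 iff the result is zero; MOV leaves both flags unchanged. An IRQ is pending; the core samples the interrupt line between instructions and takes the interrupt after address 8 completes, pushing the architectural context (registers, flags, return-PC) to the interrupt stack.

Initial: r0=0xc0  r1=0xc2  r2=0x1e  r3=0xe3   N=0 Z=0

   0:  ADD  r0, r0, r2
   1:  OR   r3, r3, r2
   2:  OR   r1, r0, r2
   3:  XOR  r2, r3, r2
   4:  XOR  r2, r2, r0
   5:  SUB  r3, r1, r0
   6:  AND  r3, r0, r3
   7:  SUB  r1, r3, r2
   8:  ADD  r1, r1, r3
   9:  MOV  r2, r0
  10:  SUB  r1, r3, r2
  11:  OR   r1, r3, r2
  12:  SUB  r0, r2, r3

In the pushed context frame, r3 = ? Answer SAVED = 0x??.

after  0: r0=0xde r1=0xc2 r2=0x1e r3=0xe3  N=1 Z=0
after  1: r0=0xde r1=0xc2 r2=0x1e r3=0xff  N=1 Z=0
after  2: r0=0xde r1=0xde r2=0x1e r3=0xff  N=1 Z=0
after  3: r0=0xde r1=0xde r2=0xe1 r3=0xff  N=1 Z=0
after  4: r0=0xde r1=0xde r2=0x3f r3=0xff  N=0 Z=0
after  5: r0=0xde r1=0xde r2=0x3f r3=0x00  N=0 Z=1
after  6: r0=0xde r1=0xde r2=0x3f r3=0x00  N=0 Z=1
after  7: r0=0xde r1=0xc1 r2=0x3f r3=0x00  N=1 Z=0
after  8: r0=0xde r1=0xc1 r2=0x3f r3=0x00  N=1 Z=0
-- IRQ taken; context saved, return-PC = 9 --

SAVED = 0x00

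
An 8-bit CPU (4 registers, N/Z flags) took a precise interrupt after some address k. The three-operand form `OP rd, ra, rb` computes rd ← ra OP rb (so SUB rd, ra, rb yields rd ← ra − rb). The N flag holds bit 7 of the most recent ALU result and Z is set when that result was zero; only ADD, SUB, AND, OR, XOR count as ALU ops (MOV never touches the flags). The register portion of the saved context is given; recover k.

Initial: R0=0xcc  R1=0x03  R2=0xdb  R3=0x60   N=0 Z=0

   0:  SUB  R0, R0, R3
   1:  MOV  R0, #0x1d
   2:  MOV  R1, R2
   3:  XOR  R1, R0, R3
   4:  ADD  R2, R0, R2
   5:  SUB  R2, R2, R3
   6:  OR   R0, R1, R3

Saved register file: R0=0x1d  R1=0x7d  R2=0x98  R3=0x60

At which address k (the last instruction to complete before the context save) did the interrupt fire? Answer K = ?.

after  0: R0=0x6c R1=0x03 R2=0xdb R3=0x60  N=0 Z=0
after  1: R0=0x1d R1=0x03 R2=0xdb R3=0x60  N=0 Z=0
after  2: R0=0x1d R1=0xdb R2=0xdb R3=0x60  N=0 Z=0
after  3: R0=0x1d R1=0x7d R2=0xdb R3=0x60  N=0 Z=0
after  4: R0=0x1d R1=0x7d R2=0xf8 R3=0x60  N=1 Z=0
after  5: R0=0x1d R1=0x7d R2=0x98 R3=0x60  N=1 Z=0
-- IRQ taken; context saved, return-PC = 6 --

K = 5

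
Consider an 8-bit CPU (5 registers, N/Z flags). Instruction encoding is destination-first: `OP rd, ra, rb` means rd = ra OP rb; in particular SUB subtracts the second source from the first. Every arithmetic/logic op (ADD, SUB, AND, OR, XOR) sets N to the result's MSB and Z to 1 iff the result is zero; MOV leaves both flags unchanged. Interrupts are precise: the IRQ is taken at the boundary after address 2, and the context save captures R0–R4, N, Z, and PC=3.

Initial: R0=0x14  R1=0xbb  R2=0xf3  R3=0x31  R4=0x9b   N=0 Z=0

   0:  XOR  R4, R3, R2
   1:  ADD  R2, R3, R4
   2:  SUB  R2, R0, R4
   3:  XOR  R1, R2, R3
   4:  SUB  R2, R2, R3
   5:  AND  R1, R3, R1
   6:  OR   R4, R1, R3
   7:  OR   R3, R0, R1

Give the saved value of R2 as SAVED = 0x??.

after  0: R0=0x14 R1=0xbb R2=0xf3 R3=0x31 R4=0xc2  N=1 Z=0
after  1: R0=0x14 R1=0xbb R2=0xf3 R3=0x31 R4=0xc2  N=1 Z=0
after  2: R0=0x14 R1=0xbb R2=0x52 R3=0x31 R4=0xc2  N=0 Z=0
-- IRQ taken; context saved, return-PC = 3 --

SAVED = 0x52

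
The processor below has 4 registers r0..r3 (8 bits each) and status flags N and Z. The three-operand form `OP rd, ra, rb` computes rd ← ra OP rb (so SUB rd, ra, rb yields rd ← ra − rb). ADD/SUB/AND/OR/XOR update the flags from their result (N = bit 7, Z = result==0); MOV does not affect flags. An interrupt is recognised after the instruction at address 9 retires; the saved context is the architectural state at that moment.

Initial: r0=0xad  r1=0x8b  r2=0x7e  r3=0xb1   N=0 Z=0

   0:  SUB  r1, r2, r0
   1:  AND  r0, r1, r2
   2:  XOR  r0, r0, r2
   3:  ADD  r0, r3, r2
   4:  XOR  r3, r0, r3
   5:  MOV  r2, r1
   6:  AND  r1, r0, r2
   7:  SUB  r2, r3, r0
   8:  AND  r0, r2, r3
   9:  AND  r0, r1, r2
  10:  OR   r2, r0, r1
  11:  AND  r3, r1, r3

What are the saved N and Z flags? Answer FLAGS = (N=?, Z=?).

after  0: r0=0xad r1=0xd1 r2=0x7e r3=0xb1  N=1 Z=0
after  1: r0=0x50 r1=0xd1 r2=0x7e r3=0xb1  N=0 Z=0
after  2: r0=0x2e r1=0xd1 r2=0x7e r3=0xb1  N=0 Z=0
after  3: r0=0x2f r1=0xd1 r2=0x7e r3=0xb1  N=0 Z=0
after  4: r0=0x2f r1=0xd1 r2=0x7e r3=0x9e  N=1 Z=0
after  5: r0=0x2f r1=0xd1 r2=0xd1 r3=0x9e  N=1 Z=0
after  6: r0=0x2f r1=0x01 r2=0xd1 r3=0x9e  N=0 Z=0
after  7: r0=0x2f r1=0x01 r2=0x6f r3=0x9e  N=0 Z=0
after  8: r0=0x0e r1=0x01 r2=0x6f r3=0x9e  N=0 Z=0
after  9: r0=0x01 r1=0x01 r2=0x6f r3=0x9e  N=0 Z=0
-- IRQ taken; context saved, return-PC = 10 --

FLAGS = (N=0, Z=0)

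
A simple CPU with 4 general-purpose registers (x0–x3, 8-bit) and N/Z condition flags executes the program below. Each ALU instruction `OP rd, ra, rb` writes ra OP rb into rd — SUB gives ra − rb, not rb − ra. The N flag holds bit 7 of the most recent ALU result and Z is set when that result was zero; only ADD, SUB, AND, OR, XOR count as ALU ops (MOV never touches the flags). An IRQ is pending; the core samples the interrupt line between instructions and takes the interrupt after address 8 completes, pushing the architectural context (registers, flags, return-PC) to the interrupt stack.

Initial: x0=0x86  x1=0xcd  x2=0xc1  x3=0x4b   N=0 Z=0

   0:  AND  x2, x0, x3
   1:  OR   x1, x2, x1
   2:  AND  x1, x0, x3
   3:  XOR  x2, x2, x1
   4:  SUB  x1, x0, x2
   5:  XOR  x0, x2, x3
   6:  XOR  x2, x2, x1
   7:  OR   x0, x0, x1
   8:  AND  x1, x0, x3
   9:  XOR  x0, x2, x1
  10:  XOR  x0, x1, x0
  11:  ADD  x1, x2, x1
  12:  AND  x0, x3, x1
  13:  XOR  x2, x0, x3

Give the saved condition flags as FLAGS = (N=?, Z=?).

after  0: x0=0x86 x1=0xcd x2=0x02 x3=0x4b  N=0 Z=0
after  1: x0=0x86 x1=0xcf x2=0x02 x3=0x4b  N=1 Z=0
after  2: x0=0x86 x1=0x02 x2=0x02 x3=0x4b  N=0 Z=0
after  3: x0=0x86 x1=0x02 x2=0x00 x3=0x4b  N=0 Z=1
after  4: x0=0x86 x1=0x86 x2=0x00 x3=0x4b  N=1 Z=0
after  5: x0=0x4b x1=0x86 x2=0x00 x3=0x4b  N=0 Z=0
after  6: x0=0x4b x1=0x86 x2=0x86 x3=0x4b  N=1 Z=0
after  7: x0=0xcf x1=0x86 x2=0x86 x3=0x4b  N=1 Z=0
after  8: x0=0xcf x1=0x4b x2=0x86 x3=0x4b  N=0 Z=0
-- IRQ taken; context saved, return-PC = 9 --

FLAGS = (N=0, Z=0)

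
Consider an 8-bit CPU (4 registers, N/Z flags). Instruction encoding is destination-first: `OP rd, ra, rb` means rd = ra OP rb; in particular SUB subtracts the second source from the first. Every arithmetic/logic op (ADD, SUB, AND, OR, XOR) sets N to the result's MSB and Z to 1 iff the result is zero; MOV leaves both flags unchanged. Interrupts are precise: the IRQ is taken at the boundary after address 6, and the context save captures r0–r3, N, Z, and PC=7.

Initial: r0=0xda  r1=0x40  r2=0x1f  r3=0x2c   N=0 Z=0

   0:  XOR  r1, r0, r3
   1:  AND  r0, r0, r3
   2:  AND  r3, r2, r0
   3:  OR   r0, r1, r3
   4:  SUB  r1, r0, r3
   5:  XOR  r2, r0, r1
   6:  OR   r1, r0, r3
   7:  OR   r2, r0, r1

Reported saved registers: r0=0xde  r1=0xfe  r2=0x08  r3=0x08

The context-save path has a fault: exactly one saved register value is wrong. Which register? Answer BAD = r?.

BAD = r0

after  0: r0=0xda r1=0xf6 r2=0x1f r3=0x2c  N=1 Z=0
after  1: r0=0x08 r1=0xf6 r2=0x1f r3=0x2c  N=0 Z=0
after  2: r0=0x08 r1=0xf6 r2=0x1f r3=0x08  N=0 Z=0
after  3: r0=0xfe r1=0xf6 r2=0x1f r3=0x08  N=1 Z=0
after  4: r0=0xfe r1=0xf6 r2=0x1f r3=0x08  N=1 Z=0
after  5: r0=0xfe r1=0xf6 r2=0x08 r3=0x08  N=0 Z=0
after  6: r0=0xfe r1=0xfe r2=0x08 r3=0x08  N=1 Z=0
-- IRQ taken; context saved, return-PC = 7 --
mismatch: r0: reported 0xde vs actual 0xfe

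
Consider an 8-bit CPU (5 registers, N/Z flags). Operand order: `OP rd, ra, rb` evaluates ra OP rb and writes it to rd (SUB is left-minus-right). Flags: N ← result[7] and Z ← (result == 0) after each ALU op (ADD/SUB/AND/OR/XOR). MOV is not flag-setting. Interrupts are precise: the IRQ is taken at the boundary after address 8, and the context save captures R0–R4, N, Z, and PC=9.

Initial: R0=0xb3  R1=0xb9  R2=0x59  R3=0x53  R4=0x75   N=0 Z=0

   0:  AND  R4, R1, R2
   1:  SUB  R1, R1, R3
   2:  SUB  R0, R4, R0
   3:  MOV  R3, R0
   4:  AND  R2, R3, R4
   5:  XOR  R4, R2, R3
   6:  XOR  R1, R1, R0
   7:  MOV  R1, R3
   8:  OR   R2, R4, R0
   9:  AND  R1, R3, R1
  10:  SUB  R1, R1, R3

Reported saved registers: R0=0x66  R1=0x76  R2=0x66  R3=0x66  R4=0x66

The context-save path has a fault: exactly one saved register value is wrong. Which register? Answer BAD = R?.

after  0: R0=0xb3 R1=0xb9 R2=0x59 R3=0x53 R4=0x19  N=0 Z=0
after  1: R0=0xb3 R1=0x66 R2=0x59 R3=0x53 R4=0x19  N=0 Z=0
after  2: R0=0x66 R1=0x66 R2=0x59 R3=0x53 R4=0x19  N=0 Z=0
after  3: R0=0x66 R1=0x66 R2=0x59 R3=0x66 R4=0x19  N=0 Z=0
after  4: R0=0x66 R1=0x66 R2=0x00 R3=0x66 R4=0x19  N=0 Z=1
after  5: R0=0x66 R1=0x66 R2=0x00 R3=0x66 R4=0x66  N=0 Z=0
after  6: R0=0x66 R1=0x00 R2=0x00 R3=0x66 R4=0x66  N=0 Z=1
after  7: R0=0x66 R1=0x66 R2=0x00 R3=0x66 R4=0x66  N=0 Z=1
after  8: R0=0x66 R1=0x66 R2=0x66 R3=0x66 R4=0x66  N=0 Z=0
-- IRQ taken; context saved, return-PC = 9 --
mismatch: R1: reported 0x76 vs actual 0x66

BAD = R1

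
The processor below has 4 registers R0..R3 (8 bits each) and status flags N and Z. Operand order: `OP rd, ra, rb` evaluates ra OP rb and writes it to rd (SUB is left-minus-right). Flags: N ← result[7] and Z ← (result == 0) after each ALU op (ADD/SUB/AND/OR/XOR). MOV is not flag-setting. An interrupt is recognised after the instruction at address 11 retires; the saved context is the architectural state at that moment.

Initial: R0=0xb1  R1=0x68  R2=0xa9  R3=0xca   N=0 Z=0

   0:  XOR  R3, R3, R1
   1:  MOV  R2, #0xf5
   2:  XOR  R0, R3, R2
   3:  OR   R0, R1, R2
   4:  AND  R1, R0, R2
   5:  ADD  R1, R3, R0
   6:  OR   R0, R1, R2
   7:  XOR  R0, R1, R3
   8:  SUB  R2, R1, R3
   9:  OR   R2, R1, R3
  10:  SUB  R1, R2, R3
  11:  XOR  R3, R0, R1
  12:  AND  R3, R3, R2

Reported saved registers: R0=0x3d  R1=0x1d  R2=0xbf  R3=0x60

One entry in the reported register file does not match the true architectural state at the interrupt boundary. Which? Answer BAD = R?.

BAD = R3

after  0: R0=0xb1 R1=0x68 R2=0xa9 R3=0xa2  N=1 Z=0
after  1: R0=0xb1 R1=0x68 R2=0xf5 R3=0xa2  N=1 Z=0
after  2: R0=0x57 R1=0x68 R2=0xf5 R3=0xa2  N=0 Z=0
after  3: R0=0xfd R1=0x68 R2=0xf5 R3=0xa2  N=1 Z=0
after  4: R0=0xfd R1=0xf5 R2=0xf5 R3=0xa2  N=1 Z=0
after  5: R0=0xfd R1=0x9f R2=0xf5 R3=0xa2  N=1 Z=0
after  6: R0=0xff R1=0x9f R2=0xf5 R3=0xa2  N=1 Z=0
after  7: R0=0x3d R1=0x9f R2=0xf5 R3=0xa2  N=0 Z=0
after  8: R0=0x3d R1=0x9f R2=0xfd R3=0xa2  N=1 Z=0
after  9: R0=0x3d R1=0x9f R2=0xbf R3=0xa2  N=1 Z=0
after 10: R0=0x3d R1=0x1d R2=0xbf R3=0xa2  N=0 Z=0
after 11: R0=0x3d R1=0x1d R2=0xbf R3=0x20  N=0 Z=0
-- IRQ taken; context saved, return-PC = 12 --
mismatch: R3: reported 0x60 vs actual 0x20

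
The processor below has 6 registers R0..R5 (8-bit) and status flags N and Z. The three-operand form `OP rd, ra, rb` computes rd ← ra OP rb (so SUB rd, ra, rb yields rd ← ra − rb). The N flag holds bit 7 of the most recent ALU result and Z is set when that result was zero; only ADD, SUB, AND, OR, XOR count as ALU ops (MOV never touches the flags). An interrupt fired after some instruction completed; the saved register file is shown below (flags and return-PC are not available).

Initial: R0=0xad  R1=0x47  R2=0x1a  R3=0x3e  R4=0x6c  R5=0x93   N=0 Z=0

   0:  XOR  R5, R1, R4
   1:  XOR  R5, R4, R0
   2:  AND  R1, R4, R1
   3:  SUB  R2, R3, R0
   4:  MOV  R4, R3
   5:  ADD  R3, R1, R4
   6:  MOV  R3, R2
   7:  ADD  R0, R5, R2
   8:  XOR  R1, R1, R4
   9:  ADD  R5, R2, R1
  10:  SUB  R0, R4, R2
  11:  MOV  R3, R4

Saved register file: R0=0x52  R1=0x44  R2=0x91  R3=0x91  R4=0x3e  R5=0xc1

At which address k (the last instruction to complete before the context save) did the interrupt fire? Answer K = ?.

K = 7

after  0: R0=0xad R1=0x47 R2=0x1a R3=0x3e R4=0x6c R5=0x2b  N=0 Z=0
after  1: R0=0xad R1=0x47 R2=0x1a R3=0x3e R4=0x6c R5=0xc1  N=1 Z=0
after  2: R0=0xad R1=0x44 R2=0x1a R3=0x3e R4=0x6c R5=0xc1  N=0 Z=0
after  3: R0=0xad R1=0x44 R2=0x91 R3=0x3e R4=0x6c R5=0xc1  N=1 Z=0
after  4: R0=0xad R1=0x44 R2=0x91 R3=0x3e R4=0x3e R5=0xc1  N=1 Z=0
after  5: R0=0xad R1=0x44 R2=0x91 R3=0x82 R4=0x3e R5=0xc1  N=1 Z=0
after  6: R0=0xad R1=0x44 R2=0x91 R3=0x91 R4=0x3e R5=0xc1  N=1 Z=0
after  7: R0=0x52 R1=0x44 R2=0x91 R3=0x91 R4=0x3e R5=0xc1  N=0 Z=0
-- IRQ taken; context saved, return-PC = 8 --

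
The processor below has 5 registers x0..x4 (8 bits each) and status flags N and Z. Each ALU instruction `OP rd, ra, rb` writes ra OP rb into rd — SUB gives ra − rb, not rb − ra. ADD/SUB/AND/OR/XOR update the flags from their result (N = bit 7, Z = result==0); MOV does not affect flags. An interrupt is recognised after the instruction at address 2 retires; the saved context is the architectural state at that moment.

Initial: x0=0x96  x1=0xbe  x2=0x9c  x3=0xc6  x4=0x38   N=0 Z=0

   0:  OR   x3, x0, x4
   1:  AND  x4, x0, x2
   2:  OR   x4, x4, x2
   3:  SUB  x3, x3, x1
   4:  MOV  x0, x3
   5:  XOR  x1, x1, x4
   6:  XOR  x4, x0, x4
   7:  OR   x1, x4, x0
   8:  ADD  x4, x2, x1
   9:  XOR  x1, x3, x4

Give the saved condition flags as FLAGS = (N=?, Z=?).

after  0: x0=0x96 x1=0xbe x2=0x9c x3=0xbe x4=0x38  N=1 Z=0
after  1: x0=0x96 x1=0xbe x2=0x9c x3=0xbe x4=0x94  N=1 Z=0
after  2: x0=0x96 x1=0xbe x2=0x9c x3=0xbe x4=0x9c  N=1 Z=0
-- IRQ taken; context saved, return-PC = 3 --

FLAGS = (N=1, Z=0)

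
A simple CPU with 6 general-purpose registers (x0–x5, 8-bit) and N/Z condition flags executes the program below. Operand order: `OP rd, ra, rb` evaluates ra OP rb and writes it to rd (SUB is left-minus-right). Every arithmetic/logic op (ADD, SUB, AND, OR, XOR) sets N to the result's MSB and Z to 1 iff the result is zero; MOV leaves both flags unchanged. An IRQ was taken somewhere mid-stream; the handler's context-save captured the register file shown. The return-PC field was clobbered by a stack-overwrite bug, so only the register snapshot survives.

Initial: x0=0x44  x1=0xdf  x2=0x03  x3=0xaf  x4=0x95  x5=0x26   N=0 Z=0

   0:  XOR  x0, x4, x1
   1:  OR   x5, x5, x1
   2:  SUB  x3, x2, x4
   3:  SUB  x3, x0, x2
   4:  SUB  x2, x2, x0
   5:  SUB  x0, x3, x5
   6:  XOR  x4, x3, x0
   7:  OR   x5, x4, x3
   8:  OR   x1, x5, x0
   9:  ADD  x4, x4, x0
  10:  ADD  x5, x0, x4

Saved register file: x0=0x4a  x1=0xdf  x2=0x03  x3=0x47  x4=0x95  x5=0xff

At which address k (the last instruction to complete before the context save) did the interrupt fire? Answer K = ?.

after  0: x0=0x4a x1=0xdf x2=0x03 x3=0xaf x4=0x95 x5=0x26  N=0 Z=0
after  1: x0=0x4a x1=0xdf x2=0x03 x3=0xaf x4=0x95 x5=0xff  N=1 Z=0
after  2: x0=0x4a x1=0xdf x2=0x03 x3=0x6e x4=0x95 x5=0xff  N=0 Z=0
after  3: x0=0x4a x1=0xdf x2=0x03 x3=0x47 x4=0x95 x5=0xff  N=0 Z=0
-- IRQ taken; context saved, return-PC = 4 --

K = 3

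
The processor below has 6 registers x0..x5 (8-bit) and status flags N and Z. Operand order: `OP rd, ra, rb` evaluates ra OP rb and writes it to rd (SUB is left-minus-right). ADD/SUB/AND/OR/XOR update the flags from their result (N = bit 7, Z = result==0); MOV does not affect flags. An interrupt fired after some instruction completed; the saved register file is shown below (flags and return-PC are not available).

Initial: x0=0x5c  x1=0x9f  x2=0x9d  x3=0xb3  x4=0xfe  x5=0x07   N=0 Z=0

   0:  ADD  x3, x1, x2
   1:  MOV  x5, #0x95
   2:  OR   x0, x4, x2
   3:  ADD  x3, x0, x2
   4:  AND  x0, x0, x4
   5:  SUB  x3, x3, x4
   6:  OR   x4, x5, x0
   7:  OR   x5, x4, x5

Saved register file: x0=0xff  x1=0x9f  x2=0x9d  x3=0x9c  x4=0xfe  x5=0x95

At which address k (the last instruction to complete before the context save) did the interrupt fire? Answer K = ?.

after  0: x0=0x5c x1=0x9f x2=0x9d x3=0x3c x4=0xfe x5=0x07  N=0 Z=0
after  1: x0=0x5c x1=0x9f x2=0x9d x3=0x3c x4=0xfe x5=0x95  N=0 Z=0
after  2: x0=0xff x1=0x9f x2=0x9d x3=0x3c x4=0xfe x5=0x95  N=1 Z=0
after  3: x0=0xff x1=0x9f x2=0x9d x3=0x9c x4=0xfe x5=0x95  N=1 Z=0
-- IRQ taken; context saved, return-PC = 4 --

K = 3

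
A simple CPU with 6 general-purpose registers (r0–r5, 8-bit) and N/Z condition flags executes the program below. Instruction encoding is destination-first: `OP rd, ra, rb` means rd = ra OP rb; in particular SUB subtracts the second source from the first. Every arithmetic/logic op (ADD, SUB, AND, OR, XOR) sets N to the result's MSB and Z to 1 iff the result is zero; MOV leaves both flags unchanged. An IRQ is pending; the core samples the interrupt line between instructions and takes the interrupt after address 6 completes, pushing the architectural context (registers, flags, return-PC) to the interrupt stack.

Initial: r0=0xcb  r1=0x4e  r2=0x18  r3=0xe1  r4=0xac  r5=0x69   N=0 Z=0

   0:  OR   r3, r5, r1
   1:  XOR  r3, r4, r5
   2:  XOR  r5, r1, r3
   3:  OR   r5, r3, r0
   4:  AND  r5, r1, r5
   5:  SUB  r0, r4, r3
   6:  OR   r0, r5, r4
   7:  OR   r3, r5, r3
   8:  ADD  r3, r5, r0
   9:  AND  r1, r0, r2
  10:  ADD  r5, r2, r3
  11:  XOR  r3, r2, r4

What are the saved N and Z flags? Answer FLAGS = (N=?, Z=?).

FLAGS = (N=1, Z=0)

after  0: r0=0xcb r1=0x4e r2=0x18 r3=0x6f r4=0xac r5=0x69  N=0 Z=0
after  1: r0=0xcb r1=0x4e r2=0x18 r3=0xc5 r4=0xac r5=0x69  N=1 Z=0
after  2: r0=0xcb r1=0x4e r2=0x18 r3=0xc5 r4=0xac r5=0x8b  N=1 Z=0
after  3: r0=0xcb r1=0x4e r2=0x18 r3=0xc5 r4=0xac r5=0xcf  N=1 Z=0
after  4: r0=0xcb r1=0x4e r2=0x18 r3=0xc5 r4=0xac r5=0x4e  N=0 Z=0
after  5: r0=0xe7 r1=0x4e r2=0x18 r3=0xc5 r4=0xac r5=0x4e  N=1 Z=0
after  6: r0=0xee r1=0x4e r2=0x18 r3=0xc5 r4=0xac r5=0x4e  N=1 Z=0
-- IRQ taken; context saved, return-PC = 7 --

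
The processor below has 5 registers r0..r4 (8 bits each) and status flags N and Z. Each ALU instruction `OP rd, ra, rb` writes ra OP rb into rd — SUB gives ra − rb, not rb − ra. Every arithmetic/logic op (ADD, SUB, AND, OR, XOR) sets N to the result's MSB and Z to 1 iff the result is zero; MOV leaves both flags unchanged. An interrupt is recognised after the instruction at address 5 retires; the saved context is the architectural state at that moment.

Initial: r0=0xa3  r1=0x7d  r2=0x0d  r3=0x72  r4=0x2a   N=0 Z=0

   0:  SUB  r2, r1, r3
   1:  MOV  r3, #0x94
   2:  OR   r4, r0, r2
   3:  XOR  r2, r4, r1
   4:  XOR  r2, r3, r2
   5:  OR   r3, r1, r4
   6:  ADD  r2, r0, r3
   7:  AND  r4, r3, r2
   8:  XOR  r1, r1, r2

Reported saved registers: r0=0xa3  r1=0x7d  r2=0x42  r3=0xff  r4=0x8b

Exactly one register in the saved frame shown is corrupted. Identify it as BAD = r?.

after  0: r0=0xa3 r1=0x7d r2=0x0b r3=0x72 r4=0x2a  N=0 Z=0
after  1: r0=0xa3 r1=0x7d r2=0x0b r3=0x94 r4=0x2a  N=0 Z=0
after  2: r0=0xa3 r1=0x7d r2=0x0b r3=0x94 r4=0xab  N=1 Z=0
after  3: r0=0xa3 r1=0x7d r2=0xd6 r3=0x94 r4=0xab  N=1 Z=0
after  4: r0=0xa3 r1=0x7d r2=0x42 r3=0x94 r4=0xab  N=0 Z=0
after  5: r0=0xa3 r1=0x7d r2=0x42 r3=0xff r4=0xab  N=1 Z=0
-- IRQ taken; context saved, return-PC = 6 --
mismatch: r4: reported 0x8b vs actual 0xab

BAD = r4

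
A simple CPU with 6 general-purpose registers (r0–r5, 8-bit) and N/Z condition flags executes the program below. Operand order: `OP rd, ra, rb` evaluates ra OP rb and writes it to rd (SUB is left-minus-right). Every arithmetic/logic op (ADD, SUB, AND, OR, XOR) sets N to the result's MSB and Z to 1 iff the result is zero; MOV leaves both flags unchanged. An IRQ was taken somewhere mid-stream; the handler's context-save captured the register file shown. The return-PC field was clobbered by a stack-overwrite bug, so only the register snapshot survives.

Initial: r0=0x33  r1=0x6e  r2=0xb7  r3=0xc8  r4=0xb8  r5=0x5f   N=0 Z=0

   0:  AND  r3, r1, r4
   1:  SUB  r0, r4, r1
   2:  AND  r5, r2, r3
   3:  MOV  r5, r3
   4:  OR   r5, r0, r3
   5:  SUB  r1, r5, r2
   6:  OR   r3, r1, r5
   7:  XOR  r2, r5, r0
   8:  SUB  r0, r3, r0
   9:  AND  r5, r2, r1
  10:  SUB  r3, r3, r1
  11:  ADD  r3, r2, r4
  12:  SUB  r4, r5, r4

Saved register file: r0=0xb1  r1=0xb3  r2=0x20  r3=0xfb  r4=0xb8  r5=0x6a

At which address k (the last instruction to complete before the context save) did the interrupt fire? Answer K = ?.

after  0: r0=0x33 r1=0x6e r2=0xb7 r3=0x28 r4=0xb8 r5=0x5f  N=0 Z=0
after  1: r0=0x4a r1=0x6e r2=0xb7 r3=0x28 r4=0xb8 r5=0x5f  N=0 Z=0
after  2: r0=0x4a r1=0x6e r2=0xb7 r3=0x28 r4=0xb8 r5=0x20  N=0 Z=0
after  3: r0=0x4a r1=0x6e r2=0xb7 r3=0x28 r4=0xb8 r5=0x28  N=0 Z=0
after  4: r0=0x4a r1=0x6e r2=0xb7 r3=0x28 r4=0xb8 r5=0x6a  N=0 Z=0
after  5: r0=0x4a r1=0xb3 r2=0xb7 r3=0x28 r4=0xb8 r5=0x6a  N=1 Z=0
after  6: r0=0x4a r1=0xb3 r2=0xb7 r3=0xfb r4=0xb8 r5=0x6a  N=1 Z=0
after  7: r0=0x4a r1=0xb3 r2=0x20 r3=0xfb r4=0xb8 r5=0x6a  N=0 Z=0
after  8: r0=0xb1 r1=0xb3 r2=0x20 r3=0xfb r4=0xb8 r5=0x6a  N=1 Z=0
-- IRQ taken; context saved, return-PC = 9 --

K = 8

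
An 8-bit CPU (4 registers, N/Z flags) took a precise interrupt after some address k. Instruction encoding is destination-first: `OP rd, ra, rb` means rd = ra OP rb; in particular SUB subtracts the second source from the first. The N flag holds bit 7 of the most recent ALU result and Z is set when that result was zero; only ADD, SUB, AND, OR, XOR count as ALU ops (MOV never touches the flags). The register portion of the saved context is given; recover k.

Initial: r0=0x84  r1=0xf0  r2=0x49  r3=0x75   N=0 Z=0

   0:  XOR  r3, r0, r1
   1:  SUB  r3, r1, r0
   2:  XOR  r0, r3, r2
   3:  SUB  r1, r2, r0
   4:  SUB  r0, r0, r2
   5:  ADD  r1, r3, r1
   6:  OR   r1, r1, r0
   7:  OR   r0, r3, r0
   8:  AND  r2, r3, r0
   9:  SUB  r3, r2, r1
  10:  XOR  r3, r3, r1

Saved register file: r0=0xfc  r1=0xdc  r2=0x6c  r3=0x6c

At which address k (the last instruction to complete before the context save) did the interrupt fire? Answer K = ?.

after  0: r0=0x84 r1=0xf0 r2=0x49 r3=0x74  N=0 Z=0
after  1: r0=0x84 r1=0xf0 r2=0x49 r3=0x6c  N=0 Z=0
after  2: r0=0x25 r1=0xf0 r2=0x49 r3=0x6c  N=0 Z=0
after  3: r0=0x25 r1=0x24 r2=0x49 r3=0x6c  N=0 Z=0
after  4: r0=0xdc r1=0x24 r2=0x49 r3=0x6c  N=1 Z=0
after  5: r0=0xdc r1=0x90 r2=0x49 r3=0x6c  N=1 Z=0
after  6: r0=0xdc r1=0xdc r2=0x49 r3=0x6c  N=1 Z=0
after  7: r0=0xfc r1=0xdc r2=0x49 r3=0x6c  N=1 Z=0
after  8: r0=0xfc r1=0xdc r2=0x6c r3=0x6c  N=0 Z=0
-- IRQ taken; context saved, return-PC = 9 --

K = 8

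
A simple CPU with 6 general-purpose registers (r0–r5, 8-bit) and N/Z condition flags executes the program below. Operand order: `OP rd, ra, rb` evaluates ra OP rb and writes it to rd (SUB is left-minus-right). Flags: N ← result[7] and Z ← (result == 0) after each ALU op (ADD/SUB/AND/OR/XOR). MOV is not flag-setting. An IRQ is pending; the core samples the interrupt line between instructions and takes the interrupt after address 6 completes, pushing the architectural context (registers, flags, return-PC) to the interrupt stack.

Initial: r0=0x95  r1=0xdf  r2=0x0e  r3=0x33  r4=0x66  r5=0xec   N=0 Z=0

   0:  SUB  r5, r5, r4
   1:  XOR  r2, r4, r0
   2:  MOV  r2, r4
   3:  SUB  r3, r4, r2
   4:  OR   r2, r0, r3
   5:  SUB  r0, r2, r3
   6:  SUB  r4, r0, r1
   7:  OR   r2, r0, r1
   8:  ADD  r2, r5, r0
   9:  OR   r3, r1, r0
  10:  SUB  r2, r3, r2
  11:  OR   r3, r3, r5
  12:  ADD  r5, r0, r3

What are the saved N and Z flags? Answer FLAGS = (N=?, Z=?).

after  0: r0=0x95 r1=0xdf r2=0x0e r3=0x33 r4=0x66 r5=0x86  N=1 Z=0
after  1: r0=0x95 r1=0xdf r2=0xf3 r3=0x33 r4=0x66 r5=0x86  N=1 Z=0
after  2: r0=0x95 r1=0xdf r2=0x66 r3=0x33 r4=0x66 r5=0x86  N=1 Z=0
after  3: r0=0x95 r1=0xdf r2=0x66 r3=0x00 r4=0x66 r5=0x86  N=0 Z=1
after  4: r0=0x95 r1=0xdf r2=0x95 r3=0x00 r4=0x66 r5=0x86  N=1 Z=0
after  5: r0=0x95 r1=0xdf r2=0x95 r3=0x00 r4=0x66 r5=0x86  N=1 Z=0
after  6: r0=0x95 r1=0xdf r2=0x95 r3=0x00 r4=0xb6 r5=0x86  N=1 Z=0
-- IRQ taken; context saved, return-PC = 7 --

FLAGS = (N=1, Z=0)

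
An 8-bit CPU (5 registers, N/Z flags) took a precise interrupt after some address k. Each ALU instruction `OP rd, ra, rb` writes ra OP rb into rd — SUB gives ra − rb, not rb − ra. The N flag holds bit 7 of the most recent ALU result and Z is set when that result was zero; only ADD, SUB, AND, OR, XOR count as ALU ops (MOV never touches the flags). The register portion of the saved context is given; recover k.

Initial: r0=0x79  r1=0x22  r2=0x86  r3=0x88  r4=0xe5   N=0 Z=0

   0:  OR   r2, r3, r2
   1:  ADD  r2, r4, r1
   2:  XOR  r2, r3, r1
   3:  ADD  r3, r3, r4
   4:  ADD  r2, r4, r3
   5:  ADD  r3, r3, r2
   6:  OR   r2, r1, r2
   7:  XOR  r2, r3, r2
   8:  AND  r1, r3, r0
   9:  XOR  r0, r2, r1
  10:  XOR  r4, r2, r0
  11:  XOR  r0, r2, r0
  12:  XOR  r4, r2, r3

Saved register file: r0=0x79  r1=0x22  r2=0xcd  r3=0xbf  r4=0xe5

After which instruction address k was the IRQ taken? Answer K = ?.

K = 7

after  0: r0=0x79 r1=0x22 r2=0x8e r3=0x88 r4=0xe5  N=1 Z=0
after  1: r0=0x79 r1=0x22 r2=0x07 r3=0x88 r4=0xe5  N=0 Z=0
after  2: r0=0x79 r1=0x22 r2=0xaa r3=0x88 r4=0xe5  N=1 Z=0
after  3: r0=0x79 r1=0x22 r2=0xaa r3=0x6d r4=0xe5  N=0 Z=0
after  4: r0=0x79 r1=0x22 r2=0x52 r3=0x6d r4=0xe5  N=0 Z=0
after  5: r0=0x79 r1=0x22 r2=0x52 r3=0xbf r4=0xe5  N=1 Z=0
after  6: r0=0x79 r1=0x22 r2=0x72 r3=0xbf r4=0xe5  N=0 Z=0
after  7: r0=0x79 r1=0x22 r2=0xcd r3=0xbf r4=0xe5  N=1 Z=0
-- IRQ taken; context saved, return-PC = 8 --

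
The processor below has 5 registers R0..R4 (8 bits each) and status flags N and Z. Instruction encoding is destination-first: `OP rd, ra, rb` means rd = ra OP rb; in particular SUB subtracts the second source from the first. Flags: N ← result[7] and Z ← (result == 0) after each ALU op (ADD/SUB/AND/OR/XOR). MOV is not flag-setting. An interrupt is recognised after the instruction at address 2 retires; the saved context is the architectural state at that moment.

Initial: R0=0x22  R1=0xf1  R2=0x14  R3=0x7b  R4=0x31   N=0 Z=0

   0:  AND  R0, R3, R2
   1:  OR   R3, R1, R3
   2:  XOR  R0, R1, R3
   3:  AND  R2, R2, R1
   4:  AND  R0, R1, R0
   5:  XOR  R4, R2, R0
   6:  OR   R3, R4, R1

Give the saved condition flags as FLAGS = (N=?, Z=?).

FLAGS = (N=0, Z=0)

after  0: R0=0x10 R1=0xf1 R2=0x14 R3=0x7b R4=0x31  N=0 Z=0
after  1: R0=0x10 R1=0xf1 R2=0x14 R3=0xfb R4=0x31  N=1 Z=0
after  2: R0=0x0a R1=0xf1 R2=0x14 R3=0xfb R4=0x31  N=0 Z=0
-- IRQ taken; context saved, return-PC = 3 --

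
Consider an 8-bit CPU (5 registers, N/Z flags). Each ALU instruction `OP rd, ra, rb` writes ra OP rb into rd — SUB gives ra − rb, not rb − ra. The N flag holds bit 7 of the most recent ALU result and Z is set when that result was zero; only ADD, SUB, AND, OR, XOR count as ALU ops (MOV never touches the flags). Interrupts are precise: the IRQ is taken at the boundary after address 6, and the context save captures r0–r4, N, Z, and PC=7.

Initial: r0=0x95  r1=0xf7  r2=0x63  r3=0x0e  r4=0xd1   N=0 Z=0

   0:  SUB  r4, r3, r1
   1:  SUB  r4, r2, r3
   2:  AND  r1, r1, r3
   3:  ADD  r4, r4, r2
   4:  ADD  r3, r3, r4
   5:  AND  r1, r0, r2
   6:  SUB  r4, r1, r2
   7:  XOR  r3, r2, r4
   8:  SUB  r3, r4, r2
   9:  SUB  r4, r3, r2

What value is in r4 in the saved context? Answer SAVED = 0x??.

SAVED = 0x9e

after  0: r0=0x95 r1=0xf7 r2=0x63 r3=0x0e r4=0x17  N=0 Z=0
after  1: r0=0x95 r1=0xf7 r2=0x63 r3=0x0e r4=0x55  N=0 Z=0
after  2: r0=0x95 r1=0x06 r2=0x63 r3=0x0e r4=0x55  N=0 Z=0
after  3: r0=0x95 r1=0x06 r2=0x63 r3=0x0e r4=0xb8  N=1 Z=0
after  4: r0=0x95 r1=0x06 r2=0x63 r3=0xc6 r4=0xb8  N=1 Z=0
after  5: r0=0x95 r1=0x01 r2=0x63 r3=0xc6 r4=0xb8  N=0 Z=0
after  6: r0=0x95 r1=0x01 r2=0x63 r3=0xc6 r4=0x9e  N=1 Z=0
-- IRQ taken; context saved, return-PC = 7 --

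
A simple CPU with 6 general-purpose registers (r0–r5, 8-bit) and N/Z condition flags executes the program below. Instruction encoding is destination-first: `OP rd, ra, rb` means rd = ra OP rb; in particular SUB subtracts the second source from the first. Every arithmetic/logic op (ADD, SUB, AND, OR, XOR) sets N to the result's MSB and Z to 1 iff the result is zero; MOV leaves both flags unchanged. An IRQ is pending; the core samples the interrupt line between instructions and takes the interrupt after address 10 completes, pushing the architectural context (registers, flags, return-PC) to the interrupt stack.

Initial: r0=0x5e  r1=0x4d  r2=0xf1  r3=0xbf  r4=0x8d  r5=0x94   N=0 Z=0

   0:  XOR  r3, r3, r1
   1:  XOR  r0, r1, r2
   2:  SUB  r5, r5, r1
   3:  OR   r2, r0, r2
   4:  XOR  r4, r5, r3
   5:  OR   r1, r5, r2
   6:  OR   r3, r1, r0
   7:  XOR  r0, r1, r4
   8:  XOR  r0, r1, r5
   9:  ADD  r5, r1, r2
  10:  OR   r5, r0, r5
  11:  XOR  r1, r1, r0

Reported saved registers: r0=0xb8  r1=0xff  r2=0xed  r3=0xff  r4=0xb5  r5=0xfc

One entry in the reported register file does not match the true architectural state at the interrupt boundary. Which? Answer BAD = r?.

BAD = r2

after  0: r0=0x5e r1=0x4d r2=0xf1 r3=0xf2 r4=0x8d r5=0x94  N=1 Z=0
after  1: r0=0xbc r1=0x4d r2=0xf1 r3=0xf2 r4=0x8d r5=0x94  N=1 Z=0
after  2: r0=0xbc r1=0x4d r2=0xf1 r3=0xf2 r4=0x8d r5=0x47  N=0 Z=0
after  3: r0=0xbc r1=0x4d r2=0xfd r3=0xf2 r4=0x8d r5=0x47  N=1 Z=0
after  4: r0=0xbc r1=0x4d r2=0xfd r3=0xf2 r4=0xb5 r5=0x47  N=1 Z=0
after  5: r0=0xbc r1=0xff r2=0xfd r3=0xf2 r4=0xb5 r5=0x47  N=1 Z=0
after  6: r0=0xbc r1=0xff r2=0xfd r3=0xff r4=0xb5 r5=0x47  N=1 Z=0
after  7: r0=0x4a r1=0xff r2=0xfd r3=0xff r4=0xb5 r5=0x47  N=0 Z=0
after  8: r0=0xb8 r1=0xff r2=0xfd r3=0xff r4=0xb5 r5=0x47  N=1 Z=0
after  9: r0=0xb8 r1=0xff r2=0xfd r3=0xff r4=0xb5 r5=0xfc  N=1 Z=0
after 10: r0=0xb8 r1=0xff r2=0xfd r3=0xff r4=0xb5 r5=0xfc  N=1 Z=0
-- IRQ taken; context saved, return-PC = 11 --
mismatch: r2: reported 0xed vs actual 0xfd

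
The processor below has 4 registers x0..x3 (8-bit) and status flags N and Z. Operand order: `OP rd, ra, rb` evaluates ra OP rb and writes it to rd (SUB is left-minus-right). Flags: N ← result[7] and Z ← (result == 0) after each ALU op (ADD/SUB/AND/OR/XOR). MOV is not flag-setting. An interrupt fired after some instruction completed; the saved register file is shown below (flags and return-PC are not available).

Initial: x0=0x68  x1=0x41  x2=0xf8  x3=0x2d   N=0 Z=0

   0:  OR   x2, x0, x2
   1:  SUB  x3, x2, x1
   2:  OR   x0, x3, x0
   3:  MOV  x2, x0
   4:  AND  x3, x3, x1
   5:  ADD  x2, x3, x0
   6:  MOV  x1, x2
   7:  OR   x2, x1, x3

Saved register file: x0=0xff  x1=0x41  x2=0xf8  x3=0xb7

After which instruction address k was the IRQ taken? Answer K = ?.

after  0: x0=0x68 x1=0x41 x2=0xf8 x3=0x2d  N=1 Z=0
after  1: x0=0x68 x1=0x41 x2=0xf8 x3=0xb7  N=1 Z=0
after  2: x0=0xff x1=0x41 x2=0xf8 x3=0xb7  N=1 Z=0
-- IRQ taken; context saved, return-PC = 3 --

K = 2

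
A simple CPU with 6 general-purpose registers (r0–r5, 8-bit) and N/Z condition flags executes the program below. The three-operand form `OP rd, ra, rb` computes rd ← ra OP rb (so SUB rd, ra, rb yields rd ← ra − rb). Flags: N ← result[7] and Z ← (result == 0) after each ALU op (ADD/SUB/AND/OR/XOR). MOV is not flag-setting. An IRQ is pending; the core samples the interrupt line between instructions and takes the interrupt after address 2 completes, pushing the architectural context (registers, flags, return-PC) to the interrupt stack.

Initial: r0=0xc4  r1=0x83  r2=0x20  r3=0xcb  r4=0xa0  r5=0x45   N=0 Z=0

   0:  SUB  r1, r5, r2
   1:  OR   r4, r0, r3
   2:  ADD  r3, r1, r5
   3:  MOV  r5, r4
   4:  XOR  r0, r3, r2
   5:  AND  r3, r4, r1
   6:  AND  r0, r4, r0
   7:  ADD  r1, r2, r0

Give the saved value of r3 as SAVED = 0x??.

after  0: r0=0xc4 r1=0x25 r2=0x20 r3=0xcb r4=0xa0 r5=0x45  N=0 Z=0
after  1: r0=0xc4 r1=0x25 r2=0x20 r3=0xcb r4=0xcf r5=0x45  N=1 Z=0
after  2: r0=0xc4 r1=0x25 r2=0x20 r3=0x6a r4=0xcf r5=0x45  N=0 Z=0
-- IRQ taken; context saved, return-PC = 3 --

SAVED = 0x6a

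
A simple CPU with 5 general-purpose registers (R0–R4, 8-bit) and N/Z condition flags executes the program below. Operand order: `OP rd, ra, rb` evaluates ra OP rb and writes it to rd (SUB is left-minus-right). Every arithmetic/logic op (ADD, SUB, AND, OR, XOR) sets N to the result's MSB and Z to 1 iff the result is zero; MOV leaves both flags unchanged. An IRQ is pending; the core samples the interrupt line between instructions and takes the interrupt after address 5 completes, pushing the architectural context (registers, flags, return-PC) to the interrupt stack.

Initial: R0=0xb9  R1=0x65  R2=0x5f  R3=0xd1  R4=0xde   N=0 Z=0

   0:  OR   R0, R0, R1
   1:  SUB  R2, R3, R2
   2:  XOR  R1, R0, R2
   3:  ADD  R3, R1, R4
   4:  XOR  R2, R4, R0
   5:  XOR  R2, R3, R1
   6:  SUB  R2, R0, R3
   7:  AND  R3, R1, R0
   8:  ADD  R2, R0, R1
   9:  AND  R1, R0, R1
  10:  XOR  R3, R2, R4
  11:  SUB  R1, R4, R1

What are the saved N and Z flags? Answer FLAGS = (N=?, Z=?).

after  0: R0=0xfd R1=0x65 R2=0x5f R3=0xd1 R4=0xde  N=1 Z=0
after  1: R0=0xfd R1=0x65 R2=0x72 R3=0xd1 R4=0xde  N=0 Z=0
after  2: R0=0xfd R1=0x8f R2=0x72 R3=0xd1 R4=0xde  N=1 Z=0
after  3: R0=0xfd R1=0x8f R2=0x72 R3=0x6d R4=0xde  N=0 Z=0
after  4: R0=0xfd R1=0x8f R2=0x23 R3=0x6d R4=0xde  N=0 Z=0
after  5: R0=0xfd R1=0x8f R2=0xe2 R3=0x6d R4=0xde  N=1 Z=0
-- IRQ taken; context saved, return-PC = 6 --

FLAGS = (N=1, Z=0)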